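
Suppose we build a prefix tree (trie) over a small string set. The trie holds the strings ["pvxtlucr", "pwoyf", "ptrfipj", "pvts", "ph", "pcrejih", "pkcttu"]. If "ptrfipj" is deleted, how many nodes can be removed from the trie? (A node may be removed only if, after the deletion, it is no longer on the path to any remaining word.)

After clearing the end-marker at "ptrfipj", prune upward until reaching a node still needed by another word.
The suffix "trfipj" (6 nodes) is used only by "ptrfipj"; the node for "p" still has the child "v", so pruning stops there.
Nodes removed: 6

6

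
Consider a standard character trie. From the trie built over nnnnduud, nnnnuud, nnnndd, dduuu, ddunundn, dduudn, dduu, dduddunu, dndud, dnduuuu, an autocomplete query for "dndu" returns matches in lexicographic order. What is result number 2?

dnduuuu

Filter for "dndu…" and sort: "dndud", "dnduuuu"
The 2nd is dnduuuu.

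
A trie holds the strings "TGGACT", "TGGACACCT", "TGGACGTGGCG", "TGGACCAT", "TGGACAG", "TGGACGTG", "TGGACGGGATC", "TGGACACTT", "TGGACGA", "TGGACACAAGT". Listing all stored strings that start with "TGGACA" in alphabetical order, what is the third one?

TGGACACTT

Filter for "TGGACA…" and sort: "TGGACACAAGT", "TGGACACCT", "TGGACACTT", "TGGACAG"
Position 3: TGGACACTT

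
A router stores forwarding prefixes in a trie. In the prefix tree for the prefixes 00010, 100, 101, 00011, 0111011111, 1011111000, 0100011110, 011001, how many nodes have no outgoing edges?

A leaf is a node with no children — equivalently, the end of a word that is not a proper prefix of any other stored word.
Those words: "00010", "00011", "0100011110", "011001", "0111011111", "100", "1011111000"
Leaf count: 7

7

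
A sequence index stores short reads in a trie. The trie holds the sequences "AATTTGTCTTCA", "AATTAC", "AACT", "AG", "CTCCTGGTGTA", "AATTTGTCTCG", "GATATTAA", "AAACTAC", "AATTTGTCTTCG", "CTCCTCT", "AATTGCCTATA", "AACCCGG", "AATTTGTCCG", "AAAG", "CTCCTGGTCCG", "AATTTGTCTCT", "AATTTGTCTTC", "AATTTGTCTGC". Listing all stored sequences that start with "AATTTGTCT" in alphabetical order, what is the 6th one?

Filter for "AATTTGTCT…" and sort: "AATTTGTCTCG", "AATTTGTCTCT", "AATTTGTCTGC", "AATTTGTCTTC", "AATTTGTCTTCA", "AATTTGTCTTCG"
The 6th is AATTTGTCTTCG.

AATTTGTCTTCG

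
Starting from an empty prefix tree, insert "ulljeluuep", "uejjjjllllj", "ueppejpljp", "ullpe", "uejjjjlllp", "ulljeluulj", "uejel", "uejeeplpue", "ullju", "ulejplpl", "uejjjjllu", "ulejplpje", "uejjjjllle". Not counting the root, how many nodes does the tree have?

Trace insertions, counting only characters that open a new branch:
  "ulljeluuep" → 10 new (u, l, l, j, e, l, u, u, e, p)
  "uejjjjllllj" → prefix "u" already present; 10 new (e, j, j, j, j, l, l, l, l, j)
  "ueppejpljp" → prefix "ue" already present; 8 new (p, p, e, j, p, l, j, p)
  "ullpe" → prefix "ull" already present; 2 new (p, e)
  "uejjjjlllp" → prefix "uejjjjlll" already present; 1 new (p)
  "ulljeluulj" → prefix "ulljeluu" already present; 2 new (l, j)
  "uejel" → prefix "uej" already present; 2 new (e, l)
  "uejeeplpue" → prefix "ueje" already present; 6 new (e, p, l, p, u, e)
  "ullju" → prefix "ullj" already present; 1 new (u)
  "ulejplpl" → prefix "ul" already present; 6 new (e, j, p, l, p, l)
  "uejjjjllu" → prefix "uejjjjll" already present; 1 new (u)
  "ulejplpje" → prefix "ulejplp" already present; 2 new (j, e)
  "uejjjjllle" → prefix "uejjjjlll" already present; 1 new (e)
Total nodes = 10 + 10 + 8 + 2 + 1 + 2 + 2 + 6 + 1 + 6 + 1 + 2 + 1 = 52

52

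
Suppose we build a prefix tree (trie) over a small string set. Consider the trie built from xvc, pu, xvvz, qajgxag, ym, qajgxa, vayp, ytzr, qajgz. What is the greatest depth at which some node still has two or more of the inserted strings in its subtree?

Equivalently: take the maximum, over all pairs, of their longest common prefix length.
"qajgxa" and "qajgxag" agree on "qajgxa" (6 characters) before diverging; nothing deeper is shared.
Longest shared-prefix length: 6

6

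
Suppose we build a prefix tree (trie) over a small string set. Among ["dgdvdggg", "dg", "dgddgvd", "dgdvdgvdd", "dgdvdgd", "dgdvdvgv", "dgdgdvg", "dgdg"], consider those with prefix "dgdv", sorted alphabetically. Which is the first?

dgdvdgd

Words with prefix "dgdv", in lexicographic order: "dgdvdgd", "dgdvdggg", "dgdvdgvdd", "dgdvdvgv"
Position 1: dgdvdgd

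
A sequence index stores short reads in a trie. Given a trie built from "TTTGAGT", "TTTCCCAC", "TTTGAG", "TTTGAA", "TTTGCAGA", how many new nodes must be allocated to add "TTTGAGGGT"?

3

The longest prefix of "TTTGAGGGT" already in the trie is "TTTGAG" (length 6).
So 9 − 6 = 3 new nodes.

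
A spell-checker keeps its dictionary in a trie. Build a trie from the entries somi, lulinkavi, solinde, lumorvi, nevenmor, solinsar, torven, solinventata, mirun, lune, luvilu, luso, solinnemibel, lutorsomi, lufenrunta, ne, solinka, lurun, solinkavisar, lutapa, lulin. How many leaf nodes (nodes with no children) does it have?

Leaves are exactly the stored words that no other stored word extends.
Those words: "lufenrunta", "lulinkavi", "lumorvi", "lune", "lurun", "luso", "lutapa", "lutorsomi", "luvilu", "mirun", "nevenmor", "solinde", "solinkavisar", "solinnemibel", "solinsar", "solinventata", "somi", "torven"
Leaf count: 18

18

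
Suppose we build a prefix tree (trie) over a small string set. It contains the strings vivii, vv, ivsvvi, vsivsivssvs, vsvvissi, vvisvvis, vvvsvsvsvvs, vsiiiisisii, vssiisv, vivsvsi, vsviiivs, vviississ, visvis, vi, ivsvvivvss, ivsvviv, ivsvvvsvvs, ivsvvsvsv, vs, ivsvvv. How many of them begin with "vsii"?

1

Traverse to the node for "vsii", then collect every word in that subtree.
Matches: "vsiiiisisii"
Count: 1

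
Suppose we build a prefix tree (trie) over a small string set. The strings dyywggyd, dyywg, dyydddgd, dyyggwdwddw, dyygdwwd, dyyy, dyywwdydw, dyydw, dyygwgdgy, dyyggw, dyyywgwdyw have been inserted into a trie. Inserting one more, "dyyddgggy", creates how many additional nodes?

4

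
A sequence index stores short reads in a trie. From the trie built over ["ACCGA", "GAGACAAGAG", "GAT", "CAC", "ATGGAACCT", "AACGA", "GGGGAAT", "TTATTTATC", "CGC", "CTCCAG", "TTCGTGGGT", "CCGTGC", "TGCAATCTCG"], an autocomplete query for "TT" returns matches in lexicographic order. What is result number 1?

TTATTTATC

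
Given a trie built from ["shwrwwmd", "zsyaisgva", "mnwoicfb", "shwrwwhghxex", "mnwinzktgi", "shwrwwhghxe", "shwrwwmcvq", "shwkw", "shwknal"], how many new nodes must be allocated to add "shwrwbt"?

2

The longest prefix of "shwrwbt" already in the trie is "shwrw" (length 5).
So 7 − 5 = 2 new nodes.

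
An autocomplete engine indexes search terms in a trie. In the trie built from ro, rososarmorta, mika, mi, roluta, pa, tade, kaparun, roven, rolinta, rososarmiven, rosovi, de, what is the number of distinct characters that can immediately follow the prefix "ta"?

1

Follow the path "ta" to its node, then look at its outgoing edges.
Characters that immediately follow "ta" among the stored strings: {d}.
That node has 1 child edge.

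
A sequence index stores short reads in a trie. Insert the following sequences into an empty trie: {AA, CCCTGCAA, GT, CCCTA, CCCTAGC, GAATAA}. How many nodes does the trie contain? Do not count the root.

20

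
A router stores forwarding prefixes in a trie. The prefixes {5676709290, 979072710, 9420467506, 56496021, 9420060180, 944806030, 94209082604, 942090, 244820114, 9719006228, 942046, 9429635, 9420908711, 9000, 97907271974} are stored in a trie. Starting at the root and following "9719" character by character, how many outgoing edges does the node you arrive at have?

1

Follow the path "9719" to its node, then look at its outgoing edges.
Characters that immediately follow "9719" among the stored strings: {0}.
That node has 1 child edge.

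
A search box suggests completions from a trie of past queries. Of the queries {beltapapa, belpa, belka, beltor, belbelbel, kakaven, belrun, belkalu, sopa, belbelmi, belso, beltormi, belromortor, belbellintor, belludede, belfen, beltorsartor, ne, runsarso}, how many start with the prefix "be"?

15

Filter for entries beginning with "be":
Words under "be": belbelbel, belbellintor, belbelmi, belfen, belka, belkalu, belludede, belpa, belromortor, belrun, belso, beltapapa, beltor, beltormi, beltorsartor
Count: 15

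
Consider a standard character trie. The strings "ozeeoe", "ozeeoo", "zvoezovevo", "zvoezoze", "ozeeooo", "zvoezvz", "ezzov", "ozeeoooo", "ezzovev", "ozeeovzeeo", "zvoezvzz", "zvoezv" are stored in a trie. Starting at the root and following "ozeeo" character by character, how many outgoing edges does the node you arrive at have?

Follow the path "ozeeo" to its node, then look at its outgoing edges.
Characters that immediately follow "ozeeo" among the stored strings: {e, o, v}.
That node has 3 child edges.

3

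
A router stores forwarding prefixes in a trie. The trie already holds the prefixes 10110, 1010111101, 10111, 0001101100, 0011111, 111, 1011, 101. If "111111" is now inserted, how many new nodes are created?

3

Walking "111111" from the root, the first 3 characters ("111") follow existing edges; "1" is the first miss.
Each of the 3 remaining characters creates one node.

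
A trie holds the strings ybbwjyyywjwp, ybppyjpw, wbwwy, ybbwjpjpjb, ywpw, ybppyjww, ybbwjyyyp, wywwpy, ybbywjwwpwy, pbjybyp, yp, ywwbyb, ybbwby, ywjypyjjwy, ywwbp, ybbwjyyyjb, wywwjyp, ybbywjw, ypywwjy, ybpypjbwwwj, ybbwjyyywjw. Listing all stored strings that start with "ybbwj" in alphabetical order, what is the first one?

ybbwjpjpjb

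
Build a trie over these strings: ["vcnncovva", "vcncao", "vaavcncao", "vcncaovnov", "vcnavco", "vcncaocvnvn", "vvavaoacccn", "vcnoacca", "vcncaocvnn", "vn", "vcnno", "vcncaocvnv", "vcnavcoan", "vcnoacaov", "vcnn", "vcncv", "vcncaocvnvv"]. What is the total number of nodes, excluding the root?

58

For each word, the new-node count is its length minus the longest prefix already in the trie:
  "vcnncovva" → 9 new (v, c, n, n, c, o, v, v, a)
  "vcncao" → prefix "vcn" already present; 3 new (c, a, o)
  "vaavcncao" → prefix "v" already present; 8 new (a, a, v, c, n, c, a, o)
  "vcncaovnov" → prefix "vcncao" already present; 4 new (v, n, o, v)
  "vcnavco" → prefix "vcn" already present; 4 new (a, v, c, o)
  "vcncaocvnvn" → prefix "vcncao" already present; 5 new (c, v, n, v, n)
  "vvavaoacccn" → prefix "v" already present; 10 new (v, a, v, a, o, a, c, c, c, n)
  "vcnoacca" → prefix "vcn" already present; 5 new (o, a, c, c, a)
  "vcncaocvnn" → prefix "vcncaocvn" already present; 1 new (n)
  "vn" → prefix "v" already present; 1 new (n)
  "vcnno" → prefix "vcnn" already present; 1 new (o)
  "vcncaocvnv" → prefix "vcncaocvnv" already present; 0 new (none)
  "vcnavcoan" → prefix "vcnavco" already present; 2 new (a, n)
  "vcnoacaov" → prefix "vcnoac" already present; 3 new (a, o, v)
  "vcnn" → prefix "vcnn" already present; 0 new (none)
  "vcncv" → prefix "vcnc" already present; 1 new (v)
  "vcncaocvnvv" → prefix "vcncaocvnv" already present; 1 new (v)
Total nodes = 9 + 3 + 8 + 4 + 4 + 5 + 10 + 5 + 1 + 1 + 1 + 0 + 2 + 3 + 0 + 1 + 1 = 58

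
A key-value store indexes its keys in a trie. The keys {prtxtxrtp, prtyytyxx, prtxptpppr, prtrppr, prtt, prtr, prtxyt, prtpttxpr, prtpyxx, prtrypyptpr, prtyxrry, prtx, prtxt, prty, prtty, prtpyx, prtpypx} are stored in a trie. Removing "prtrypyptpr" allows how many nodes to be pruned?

A node on "prtrypyptpr"'s path can go only if nothing else ends at it or branches off below it.
The suffix "ypyptpr" (7 nodes) is used only by "prtrypyptpr"; the node for "prtr" still has the child "p", so pruning stops there.
Nodes removed: 7

7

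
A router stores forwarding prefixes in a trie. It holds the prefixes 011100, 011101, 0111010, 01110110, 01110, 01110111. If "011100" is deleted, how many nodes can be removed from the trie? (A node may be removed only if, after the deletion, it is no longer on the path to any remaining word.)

A node on "011100"'s path can go only if nothing else ends at it or branches off below it.
The suffix "0" (1 node) is used only by "011100"; the node for "01110" still has the child "1", so pruning stops there.
Nodes removed: 1

1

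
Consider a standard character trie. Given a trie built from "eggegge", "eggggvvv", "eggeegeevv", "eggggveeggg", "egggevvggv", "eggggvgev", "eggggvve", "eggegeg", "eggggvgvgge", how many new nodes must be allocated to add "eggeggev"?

The longest prefix of "eggeggev" already in the trie is "eggegge" (length 7).
So 8 − 7 = 1 new nodes.

1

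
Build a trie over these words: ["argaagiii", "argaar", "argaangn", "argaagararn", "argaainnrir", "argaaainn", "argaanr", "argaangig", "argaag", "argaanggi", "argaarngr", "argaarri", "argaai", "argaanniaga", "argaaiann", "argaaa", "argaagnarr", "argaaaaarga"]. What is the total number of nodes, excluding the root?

55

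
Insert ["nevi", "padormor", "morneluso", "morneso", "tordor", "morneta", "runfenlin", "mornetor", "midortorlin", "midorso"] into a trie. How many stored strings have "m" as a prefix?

6

Traverse to the node for "m", then collect every word in that subtree.
Matches: "midorso", "midortorlin", "morneluso", "morneso", "morneta", "mornetor"
Count: 6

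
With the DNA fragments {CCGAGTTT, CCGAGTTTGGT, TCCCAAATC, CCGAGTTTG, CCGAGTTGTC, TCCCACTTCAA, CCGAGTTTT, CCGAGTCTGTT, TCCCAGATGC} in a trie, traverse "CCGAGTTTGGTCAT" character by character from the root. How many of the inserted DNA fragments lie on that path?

3

Walk "CCGAGTTTGGTCAT" from the root; an end-of-word marker is hit whenever a stored word is a prefix of "CCGAGTTTGGTCAT".
Prefixes of the query that are stored words: "CCGAGTTT", "CCGAGTTTG", "CCGAGTTTGGT"
Count: 3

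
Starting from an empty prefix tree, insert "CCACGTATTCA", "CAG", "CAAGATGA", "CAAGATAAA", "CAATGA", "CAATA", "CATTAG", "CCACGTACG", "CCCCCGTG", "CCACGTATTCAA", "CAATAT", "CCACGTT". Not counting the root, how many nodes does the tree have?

41

Trace insertions, counting only characters that open a new branch:
  "CCACGTATTCA" → 11 new (C, C, A, C, G, T, A, T, T, C, A)
  "CAG" → prefix "C" already present; 2 new (A, G)
  "CAAGATGA" → prefix "CA" already present; 6 new (A, G, A, T, G, A)
  "CAAGATAAA" → prefix "CAAGAT" already present; 3 new (A, A, A)
  "CAATGA" → prefix "CAA" already present; 3 new (T, G, A)
  "CAATA" → prefix "CAAT" already present; 1 new (A)
  "CATTAG" → prefix "CA" already present; 4 new (T, T, A, G)
  "CCACGTACG" → prefix "CCACGTA" already present; 2 new (C, G)
  "CCCCCGTG" → prefix "CC" already present; 6 new (C, C, C, G, T, G)
  "CCACGTATTCAA" → prefix "CCACGTATTCA" already present; 1 new (A)
  "CAATAT" → prefix "CAATA" already present; 1 new (T)
  "CCACGTT" → prefix "CCACGT" already present; 1 new (T)
Total nodes = 11 + 2 + 6 + 3 + 3 + 1 + 4 + 2 + 6 + 1 + 1 + 1 = 41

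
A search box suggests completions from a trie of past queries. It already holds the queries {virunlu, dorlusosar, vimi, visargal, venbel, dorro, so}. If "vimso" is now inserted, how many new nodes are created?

2

The longest prefix of "vimso" already in the trie is "vim" (length 3).
So 5 − 3 = 2 new nodes.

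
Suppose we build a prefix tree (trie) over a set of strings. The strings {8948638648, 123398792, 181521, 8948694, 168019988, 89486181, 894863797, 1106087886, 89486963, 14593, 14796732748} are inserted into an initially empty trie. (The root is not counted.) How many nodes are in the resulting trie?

Insert word by word; a character creates a node only if that edge doesn't already exist:
  "8948638648" → 10 new (8, 9, 4, 8, 6, 3, 8, 6, 4, 8)
  "123398792" → 9 new (1, 2, 3, 3, 9, 8, 7, 9, 2)
  "181521" → prefix "1" already present; 5 new (8, 1, 5, 2, 1)
  "8948694" → prefix "89486" already present; 2 new (9, 4)
  "168019988" → prefix "1" already present; 8 new (6, 8, 0, 1, 9, 9, 8, 8)
  "89486181" → prefix "89486" already present; 3 new (1, 8, 1)
  "894863797" → prefix "894863" already present; 3 new (7, 9, 7)
  "1106087886" → prefix "1" already present; 9 new (1, 0, 6, 0, 8, 7, 8, 8, 6)
  "89486963" → prefix "894869" already present; 2 new (6, 3)
  "14593" → prefix "1" already present; 4 new (4, 5, 9, 3)
  "14796732748" → prefix "14" already present; 9 new (7, 9, 6, 7, 3, 2, 7, 4, 8)
Total nodes = 10 + 9 + 5 + 2 + 8 + 3 + 3 + 9 + 2 + 4 + 9 = 64

64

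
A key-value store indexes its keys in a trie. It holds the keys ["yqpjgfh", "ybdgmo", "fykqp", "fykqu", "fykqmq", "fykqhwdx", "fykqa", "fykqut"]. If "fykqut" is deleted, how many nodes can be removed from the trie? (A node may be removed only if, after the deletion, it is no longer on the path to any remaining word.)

After clearing the end-marker at "fykqut", prune upward until reaching a node still needed by another word.
The suffix "t" (1 node) is used only by "fykqut"; "fykqu" is itself a stored word, so pruning stops there.
Nodes removed: 1

1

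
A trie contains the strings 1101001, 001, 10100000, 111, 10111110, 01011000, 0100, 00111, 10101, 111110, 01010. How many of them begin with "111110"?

Traverse to the node for "111110", then collect every word in that subtree.
Matches: "111110"
Count: 1

1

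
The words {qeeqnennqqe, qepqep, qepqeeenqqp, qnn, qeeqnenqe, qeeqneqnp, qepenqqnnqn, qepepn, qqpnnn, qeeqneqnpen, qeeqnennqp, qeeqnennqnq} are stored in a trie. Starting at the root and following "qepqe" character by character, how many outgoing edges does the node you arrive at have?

2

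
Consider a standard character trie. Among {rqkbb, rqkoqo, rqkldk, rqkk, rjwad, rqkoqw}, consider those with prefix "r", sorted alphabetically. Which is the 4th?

rqkldk

Words with prefix "r", in lexicographic order: "rjwad", "rqkbb", "rqkk", "rqkldk", "rqkoqo", "rqkoqw"
The 4th is rqkldk.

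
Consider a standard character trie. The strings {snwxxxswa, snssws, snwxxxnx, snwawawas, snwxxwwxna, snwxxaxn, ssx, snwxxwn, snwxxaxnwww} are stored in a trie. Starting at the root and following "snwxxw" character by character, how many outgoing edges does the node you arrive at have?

2

Follow the path "snwxxw" to its node, then look at its outgoing edges.
Characters that immediately follow "snwxxw" among the stored strings: {n, w}.
That node has 2 child edges.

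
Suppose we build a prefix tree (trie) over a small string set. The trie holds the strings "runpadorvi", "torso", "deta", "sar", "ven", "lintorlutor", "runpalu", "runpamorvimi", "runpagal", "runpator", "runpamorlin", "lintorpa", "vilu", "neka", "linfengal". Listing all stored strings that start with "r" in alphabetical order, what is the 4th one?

Filter for "r…" and sort: "runpadorvi", "runpagal", "runpalu", "runpamorlin", "runpamorvimi", "runpator"
The 4th is runpamorlin.

runpamorlin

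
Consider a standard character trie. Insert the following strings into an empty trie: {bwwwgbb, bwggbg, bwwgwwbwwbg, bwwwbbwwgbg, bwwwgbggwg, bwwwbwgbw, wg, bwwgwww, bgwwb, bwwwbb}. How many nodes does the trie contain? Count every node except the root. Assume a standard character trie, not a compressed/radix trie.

41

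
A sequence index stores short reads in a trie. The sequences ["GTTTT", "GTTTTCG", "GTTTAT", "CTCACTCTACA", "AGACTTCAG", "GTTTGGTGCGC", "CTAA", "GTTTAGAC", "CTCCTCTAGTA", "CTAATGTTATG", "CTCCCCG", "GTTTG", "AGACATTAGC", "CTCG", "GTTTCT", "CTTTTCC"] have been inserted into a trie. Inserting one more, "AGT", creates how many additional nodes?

1

The longest prefix of "AGT" already in the trie is "AG" (length 2).
New nodes needed: |"AGT"| − 2 = 3 − 2 = 1.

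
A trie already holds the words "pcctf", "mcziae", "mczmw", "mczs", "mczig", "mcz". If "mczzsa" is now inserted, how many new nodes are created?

3

The longest prefix of "mczzsa" already in the trie is "mcz" (length 3).
So 6 − 3 = 3 new nodes.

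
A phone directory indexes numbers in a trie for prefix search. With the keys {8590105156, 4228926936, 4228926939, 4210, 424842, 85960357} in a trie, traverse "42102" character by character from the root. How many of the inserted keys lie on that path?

1

Check each prefix of "42102" against the stored set — each match is an end-marker on the path.
Prefixes of the query that are stored words: "4210"
Count: 1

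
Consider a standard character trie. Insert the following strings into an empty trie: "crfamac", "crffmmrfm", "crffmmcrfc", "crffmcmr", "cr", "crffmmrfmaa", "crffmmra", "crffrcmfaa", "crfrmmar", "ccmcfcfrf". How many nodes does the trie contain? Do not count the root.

42

Trace insertions, counting only characters that open a new branch:
  "crfamac" → 7 new (c, r, f, a, m, a, c)
  "crffmmrfm" → prefix "crf" already present; 6 new (f, m, m, r, f, m)
  "crffmmcrfc" → prefix "crffmm" already present; 4 new (c, r, f, c)
  "crffmcmr" → prefix "crffm" already present; 3 new (c, m, r)
  "cr" → prefix "cr" already present; 0 new (none)
  "crffmmrfmaa" → prefix "crffmmrfm" already present; 2 new (a, a)
  "crffmmra" → prefix "crffmmr" already present; 1 new (a)
  "crffrcmfaa" → prefix "crff" already present; 6 new (r, c, m, f, a, a)
  "crfrmmar" → prefix "crf" already present; 5 new (r, m, m, a, r)
  "ccmcfcfrf" → prefix "c" already present; 8 new (c, m, c, f, c, f, r, f)
Total nodes = 7 + 6 + 4 + 3 + 0 + 2 + 1 + 6 + 5 + 8 = 42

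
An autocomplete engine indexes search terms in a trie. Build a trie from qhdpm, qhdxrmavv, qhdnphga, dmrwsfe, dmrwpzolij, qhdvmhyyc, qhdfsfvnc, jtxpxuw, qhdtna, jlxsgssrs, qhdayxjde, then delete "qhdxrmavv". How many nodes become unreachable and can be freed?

Walk "qhdxrmavv" from the leaf back toward the root, removing each node that no remaining word uses.
The suffix "xrmavv" (6 nodes) is used only by "qhdxrmavv"; the node for "qhd" still has the child "p", so pruning stops there.
Nodes removed: 6

6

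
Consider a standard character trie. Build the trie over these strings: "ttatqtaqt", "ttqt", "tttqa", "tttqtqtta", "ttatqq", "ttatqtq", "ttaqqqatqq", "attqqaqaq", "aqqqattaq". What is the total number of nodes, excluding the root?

45

For each word, the new-node count is its length minus the longest prefix already in the trie:
  "ttatqtaqt" → 9 new (t, t, a, t, q, t, a, q, t)
  "ttqt" → prefix "tt" already present; 2 new (q, t)
  "tttqa" → prefix "tt" already present; 3 new (t, q, a)
  "tttqtqtta" → prefix "tttq" already present; 5 new (t, q, t, t, a)
  "ttatqq" → prefix "ttatq" already present; 1 new (q)
  "ttatqtq" → prefix "ttatqt" already present; 1 new (q)
  "ttaqqqatqq" → prefix "tta" already present; 7 new (q, q, q, a, t, q, q)
  "attqqaqaq" → 9 new (a, t, t, q, q, a, q, a, q)
  "aqqqattaq" → prefix "a" already present; 8 new (q, q, q, a, t, t, a, q)
Total nodes = 9 + 2 + 3 + 5 + 1 + 1 + 7 + 9 + 8 = 45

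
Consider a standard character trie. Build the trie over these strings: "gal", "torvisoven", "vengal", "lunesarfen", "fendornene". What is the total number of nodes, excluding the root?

Insert word by word; a character creates a node only if that edge doesn't already exist:
  "gal" → 3 new (g, a, l)
  "torvisoven" → 10 new (t, o, r, v, i, s, o, v, e, n)
  "vengal" → 6 new (v, e, n, g, a, l)
  "lunesarfen" → 10 new (l, u, n, e, s, a, r, f, e, n)
  "fendornene" → 10 new (f, e, n, d, o, r, n, e, n, e)
Total nodes = 3 + 10 + 6 + 10 + 10 = 39

39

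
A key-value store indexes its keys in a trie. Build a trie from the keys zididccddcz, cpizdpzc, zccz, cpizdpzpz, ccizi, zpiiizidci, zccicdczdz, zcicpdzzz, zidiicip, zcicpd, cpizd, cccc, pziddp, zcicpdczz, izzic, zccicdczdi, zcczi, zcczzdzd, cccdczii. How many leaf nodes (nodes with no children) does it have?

16

Leaves are exactly the stored words that no other stored word extends.
Those words: "cccc", "cccdczii", "ccizi", "cpizdpzc", "cpizdpzpz", "izzic", "pziddp", "zccicdczdi", "zccicdczdz", "zcczi", "zcczzdzd", "zcicpdczz", "zcicpdzzz", "zididccddcz", "zidiicip", "zpiiizidci"
Leaf count: 16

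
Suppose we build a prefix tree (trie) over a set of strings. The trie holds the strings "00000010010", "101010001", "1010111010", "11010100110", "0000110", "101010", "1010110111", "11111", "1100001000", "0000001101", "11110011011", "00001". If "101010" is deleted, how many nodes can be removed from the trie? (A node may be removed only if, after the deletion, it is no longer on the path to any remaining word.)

Walk "101010" from the leaf back toward the root, removing each node that no remaining word uses.
Every node on "101010" is still needed (e.g. by "101010001"), so nothing is freed.
Nodes removed: 0

0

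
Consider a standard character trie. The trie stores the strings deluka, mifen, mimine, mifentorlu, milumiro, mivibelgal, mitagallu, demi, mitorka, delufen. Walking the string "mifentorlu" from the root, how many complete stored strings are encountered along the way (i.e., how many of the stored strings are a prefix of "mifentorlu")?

2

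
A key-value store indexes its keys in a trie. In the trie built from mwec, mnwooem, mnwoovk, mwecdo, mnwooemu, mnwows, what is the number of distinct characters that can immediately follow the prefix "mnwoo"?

Follow the path "mnwoo" to its node, then look at its outgoing edges.
Characters that immediately follow "mnwoo" among the stored strings: {e, v}.
That node has 2 child edges.

2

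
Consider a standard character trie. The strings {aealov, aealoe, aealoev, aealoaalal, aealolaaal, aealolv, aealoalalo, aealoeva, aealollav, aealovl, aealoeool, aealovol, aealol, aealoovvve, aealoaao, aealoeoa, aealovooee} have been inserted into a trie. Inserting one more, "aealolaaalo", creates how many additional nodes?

1

Walking "aealolaaalo" from the root, the first 10 characters ("aealolaaal") follow existing edges; "o" is the first miss.
New nodes needed: |"aealolaaalo"| − 10 = 11 − 10 = 1.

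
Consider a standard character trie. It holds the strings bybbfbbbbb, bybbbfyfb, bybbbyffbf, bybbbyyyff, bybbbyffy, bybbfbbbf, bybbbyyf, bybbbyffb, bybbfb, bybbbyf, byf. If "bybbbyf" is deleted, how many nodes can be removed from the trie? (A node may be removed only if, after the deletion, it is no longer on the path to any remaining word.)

Walk "bybbbyf" from the leaf back toward the root, removing each node that no remaining word uses.
Every node on "bybbbyf" is still needed (e.g. by "bybbbyffbf"), so nothing is freed.
Nodes removed: 0

0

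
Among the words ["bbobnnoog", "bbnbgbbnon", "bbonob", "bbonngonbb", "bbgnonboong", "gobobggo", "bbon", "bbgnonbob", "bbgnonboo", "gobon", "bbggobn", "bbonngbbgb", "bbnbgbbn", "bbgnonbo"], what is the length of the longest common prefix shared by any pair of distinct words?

Look for the deepest trie node that still has at least two words in its subtree.
e.g. "bbgnonboo" and "bbgnonboong" share the prefix "bbgnonboo" of length 9; no pair shares a longer one.
Longest shared-prefix length: 9

9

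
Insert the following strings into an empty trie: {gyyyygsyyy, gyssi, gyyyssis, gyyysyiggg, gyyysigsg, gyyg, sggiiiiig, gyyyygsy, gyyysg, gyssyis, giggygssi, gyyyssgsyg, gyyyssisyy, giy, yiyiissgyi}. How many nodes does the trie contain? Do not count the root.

Insert word by word; a character creates a node only if that edge doesn't already exist:
  "gyyyygsyyy" → 10 new (g, y, y, y, y, g, s, y, y, y)
  "gyssi" → prefix "gy" already present; 3 new (s, s, i)
  "gyyyssis" → prefix "gyyy" already present; 4 new (s, s, i, s)
  "gyyysyiggg" → prefix "gyyys" already present; 5 new (y, i, g, g, g)
  "gyyysigsg" → prefix "gyyys" already present; 4 new (i, g, s, g)
  "gyyg" → prefix "gyy" already present; 1 new (g)
  "sggiiiiig" → 9 new (s, g, g, i, i, i, i, i, g)
  "gyyyygsy" → prefix "gyyyygsy" already present; 0 new (none)
  "gyyysg" → prefix "gyyys" already present; 1 new (g)
  "gyssyis" → prefix "gyss" already present; 3 new (y, i, s)
  "giggygssi" → prefix "g" already present; 8 new (i, g, g, y, g, s, s, i)
  "gyyyssgsyg" → prefix "gyyyss" already present; 4 new (g, s, y, g)
  "gyyyssisyy" → prefix "gyyyssis" already present; 2 new (y, y)
  "giy" → prefix "gi" already present; 1 new (y)
  "yiyiissgyi" → 10 new (y, i, y, i, i, s, s, g, y, i)
Total nodes = 10 + 3 + 4 + 5 + 4 + 1 + 9 + 0 + 1 + 3 + 8 + 4 + 2 + 1 + 10 = 65

65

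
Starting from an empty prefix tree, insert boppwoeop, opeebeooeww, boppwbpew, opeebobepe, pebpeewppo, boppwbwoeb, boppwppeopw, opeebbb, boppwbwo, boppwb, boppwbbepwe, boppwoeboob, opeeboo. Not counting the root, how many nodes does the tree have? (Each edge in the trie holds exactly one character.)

61

Count nodes per top-level branch (shared prefixes stored once):
  'b'-branch (boppwb, boppwbbepwe, boppwbpew, boppwbwo, boppwbwoeb, boppwoeboob, boppwoeop, boppwppeopw): 32 nodes
  'o'-branch (opeebbb, opeebeooeww, opeebobepe, opeeboo): 19 nodes
  'p'-branch (pebpeewppo): 10 nodes
Sum: 61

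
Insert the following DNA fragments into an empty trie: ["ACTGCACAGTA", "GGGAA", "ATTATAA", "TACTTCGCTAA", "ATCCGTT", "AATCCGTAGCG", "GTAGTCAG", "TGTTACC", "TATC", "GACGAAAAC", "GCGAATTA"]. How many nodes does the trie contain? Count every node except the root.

Insert word by word; a character creates a node only if that edge doesn't already exist:
  "ACTGCACAGTA" → 11 new (A, C, T, G, C, A, C, A, G, T, A)
  "GGGAA" → 5 new (G, G, G, A, A)
  "ATTATAA" → prefix "A" already present; 6 new (T, T, A, T, A, A)
  "TACTTCGCTAA" → 11 new (T, A, C, T, T, C, G, C, T, A, A)
  "ATCCGTT" → prefix "AT" already present; 5 new (C, C, G, T, T)
  "AATCCGTAGCG" → prefix "A" already present; 10 new (A, T, C, C, G, T, A, G, C, G)
  "GTAGTCAG" → prefix "G" already present; 7 new (T, A, G, T, C, A, G)
  "TGTTACC" → prefix "T" already present; 6 new (G, T, T, A, C, C)
  "TATC" → prefix "TA" already present; 2 new (T, C)
  "GACGAAAAC" → prefix "G" already present; 8 new (A, C, G, A, A, A, A, C)
  "GCGAATTA" → prefix "G" already present; 7 new (C, G, A, A, T, T, A)
Total nodes = 11 + 5 + 6 + 11 + 5 + 10 + 7 + 6 + 2 + 8 + 7 = 78

78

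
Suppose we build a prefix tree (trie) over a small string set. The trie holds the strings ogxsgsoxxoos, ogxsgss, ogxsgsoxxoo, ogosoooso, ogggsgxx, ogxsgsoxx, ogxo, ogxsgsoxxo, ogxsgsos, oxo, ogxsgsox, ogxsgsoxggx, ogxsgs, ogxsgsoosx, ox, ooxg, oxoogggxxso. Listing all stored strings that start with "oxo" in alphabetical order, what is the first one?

oxo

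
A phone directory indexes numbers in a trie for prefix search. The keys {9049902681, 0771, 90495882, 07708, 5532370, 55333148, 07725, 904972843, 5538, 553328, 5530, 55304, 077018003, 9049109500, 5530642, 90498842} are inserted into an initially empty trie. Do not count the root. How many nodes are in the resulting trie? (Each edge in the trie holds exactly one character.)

62

Insert word by word; a character creates a node only if that edge doesn't already exist:
  "9049902681" → 10 new (9, 0, 4, 9, 9, 0, 2, 6, 8, 1)
  "0771" → 4 new (0, 7, 7, 1)
  "90495882" → prefix "9049" already present; 4 new (5, 8, 8, 2)
  "07708" → prefix "077" already present; 2 new (0, 8)
  "5532370" → 7 new (5, 5, 3, 2, 3, 7, 0)
  "55333148" → prefix "553" already present; 5 new (3, 3, 1, 4, 8)
  "07725" → prefix "077" already present; 2 new (2, 5)
  "904972843" → prefix "9049" already present; 5 new (7, 2, 8, 4, 3)
  "5538" → prefix "553" already present; 1 new (8)
  "553328" → prefix "5533" already present; 2 new (2, 8)
  "5530" → prefix "553" already present; 1 new (0)
  "55304" → prefix "5530" already present; 1 new (4)
  "077018003" → prefix "0770" already present; 5 new (1, 8, 0, 0, 3)
  "9049109500" → prefix "9049" already present; 6 new (1, 0, 9, 5, 0, 0)
  "5530642" → prefix "5530" already present; 3 new (6, 4, 2)
  "90498842" → prefix "9049" already present; 4 new (8, 8, 4, 2)
Total nodes = 10 + 4 + 4 + 2 + 7 + 5 + 2 + 5 + 1 + 2 + 1 + 1 + 5 + 6 + 3 + 4 = 62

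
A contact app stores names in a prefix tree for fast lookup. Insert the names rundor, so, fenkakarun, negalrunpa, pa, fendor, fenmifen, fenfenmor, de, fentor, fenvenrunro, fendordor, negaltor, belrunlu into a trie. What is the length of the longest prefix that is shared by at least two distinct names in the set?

Look for the deepest trie node that still has at least two words in its subtree.
"fendor" and "fendordor" agree on "fendor" (6 characters) before diverging; nothing deeper is shared.
Longest shared-prefix length: 6

6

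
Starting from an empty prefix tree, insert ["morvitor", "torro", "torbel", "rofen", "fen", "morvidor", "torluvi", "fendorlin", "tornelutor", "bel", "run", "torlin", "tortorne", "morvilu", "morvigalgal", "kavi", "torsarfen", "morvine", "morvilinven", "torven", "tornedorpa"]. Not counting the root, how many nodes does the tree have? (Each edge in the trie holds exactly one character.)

For each word, the new-node count is its length minus the longest prefix already in the trie:
  "morvitor" → 8 new (m, o, r, v, i, t, o, r)
  "torro" → 5 new (t, o, r, r, o)
  "torbel" → prefix "tor" already present; 3 new (b, e, l)
  "rofen" → 5 new (r, o, f, e, n)
  "fen" → 3 new (f, e, n)
  "morvidor" → prefix "morvi" already present; 3 new (d, o, r)
  "torluvi" → prefix "tor" already present; 4 new (l, u, v, i)
  "fendorlin" → prefix "fen" already present; 6 new (d, o, r, l, i, n)
  "tornelutor" → prefix "tor" already present; 7 new (n, e, l, u, t, o, r)
  "bel" → 3 new (b, e, l)
  "run" → prefix "r" already present; 2 new (u, n)
  "torlin" → prefix "torl" already present; 2 new (i, n)
  "tortorne" → prefix "tor" already present; 5 new (t, o, r, n, e)
  "morvilu" → prefix "morvi" already present; 2 new (l, u)
  "morvigalgal" → prefix "morvi" already present; 6 new (g, a, l, g, a, l)
  "kavi" → 4 new (k, a, v, i)
  "torsarfen" → prefix "tor" already present; 6 new (s, a, r, f, e, n)
  "morvine" → prefix "morvi" already present; 2 new (n, e)
  "morvilinven" → prefix "morvil" already present; 5 new (i, n, v, e, n)
  "torven" → prefix "tor" already present; 3 new (v, e, n)
  "tornedorpa" → prefix "torne" already present; 5 new (d, o, r, p, a)
Total nodes = 8 + 5 + 3 + 5 + 3 + 3 + 4 + 6 + 7 + 3 + 2 + 2 + 5 + 2 + 6 + 4 + 6 + 2 + 5 + 3 + 5 = 89

89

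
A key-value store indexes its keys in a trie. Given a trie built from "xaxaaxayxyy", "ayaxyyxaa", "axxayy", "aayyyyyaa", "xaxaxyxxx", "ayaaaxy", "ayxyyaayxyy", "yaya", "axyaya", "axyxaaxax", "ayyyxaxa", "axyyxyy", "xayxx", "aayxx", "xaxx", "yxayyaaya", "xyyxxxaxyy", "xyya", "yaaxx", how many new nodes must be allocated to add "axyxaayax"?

"axyxaa" is already a path in the trie; the remaining "yax" must be added.
So 9 − 6 = 3 new nodes.

3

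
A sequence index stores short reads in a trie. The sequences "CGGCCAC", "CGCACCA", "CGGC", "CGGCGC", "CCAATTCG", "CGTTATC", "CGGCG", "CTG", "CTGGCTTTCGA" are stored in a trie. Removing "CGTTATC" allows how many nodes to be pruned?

5

Walk "CGTTATC" from the leaf back toward the root, removing each node that no remaining word uses.
The suffix "TTATC" (5 nodes) is used only by "CGTTATC"; the node for "CG" still has the child "G", so pruning stops there.
Nodes removed: 5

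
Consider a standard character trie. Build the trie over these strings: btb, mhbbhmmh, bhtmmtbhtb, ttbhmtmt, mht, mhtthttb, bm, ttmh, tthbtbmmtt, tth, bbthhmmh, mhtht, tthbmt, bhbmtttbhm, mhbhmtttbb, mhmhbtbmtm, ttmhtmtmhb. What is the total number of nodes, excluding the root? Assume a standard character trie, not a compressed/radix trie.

85

Count nodes per top-level branch (shared prefixes stored once):
  'b'-branch (bbthhmmh, bhbmtttbhm, bhtmmtbhtb, bm, btb): 28 nodes
  'm'-branch (mhbbhmmh, mhbhmtttbb, mhmhbtbmtm, mht, mhtht, mhtthttb): 31 nodes
  't'-branch (ttbhmtmt, tth, tthbmt, tthbtbmmtt, ttmh, ttmhtmtmhb): 26 nodes
Sum: 85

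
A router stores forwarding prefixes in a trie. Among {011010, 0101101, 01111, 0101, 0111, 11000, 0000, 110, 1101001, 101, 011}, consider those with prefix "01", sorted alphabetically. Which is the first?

DFS of the "01" subtree visits, in order: "0101", "0101101", "011", "011010", "0111", "01111"
Position 1: 0101

0101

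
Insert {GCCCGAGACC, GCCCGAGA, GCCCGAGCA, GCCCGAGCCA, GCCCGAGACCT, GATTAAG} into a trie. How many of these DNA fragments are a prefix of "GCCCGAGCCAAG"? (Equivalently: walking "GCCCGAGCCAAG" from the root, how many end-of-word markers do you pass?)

1

Traverse "GCCCGAGCCAAG" character by character; count nodes along the way that are marked as word ends.
Prefixes of the query that are stored words: "GCCCGAGCCA"
Count: 1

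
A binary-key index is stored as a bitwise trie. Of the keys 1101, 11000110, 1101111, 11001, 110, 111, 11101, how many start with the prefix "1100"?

2

Walk to "1100"; the words in its subtree are exactly those with that prefix.
Matches: "11000110", "11001"
Count: 2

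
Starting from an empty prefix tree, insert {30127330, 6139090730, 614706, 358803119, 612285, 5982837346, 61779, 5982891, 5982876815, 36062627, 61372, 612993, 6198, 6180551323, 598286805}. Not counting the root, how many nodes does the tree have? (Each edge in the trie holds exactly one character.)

80

For each word, the new-node count is its length minus the longest prefix already in the trie:
  "30127330" → 8 new (3, 0, 1, 2, 7, 3, 3, 0)
  "6139090730" → 10 new (6, 1, 3, 9, 0, 9, 0, 7, 3, 0)
  "614706" → prefix "61" already present; 4 new (4, 7, 0, 6)
  "358803119" → prefix "3" already present; 8 new (5, 8, 8, 0, 3, 1, 1, 9)
  "612285" → prefix "61" already present; 4 new (2, 2, 8, 5)
  "5982837346" → 10 new (5, 9, 8, 2, 8, 3, 7, 3, 4, 6)
  "61779" → prefix "61" already present; 3 new (7, 7, 9)
  "5982891" → prefix "59828" already present; 2 new (9, 1)
  "5982876815" → prefix "59828" already present; 5 new (7, 6, 8, 1, 5)
  "36062627" → prefix "3" already present; 7 new (6, 0, 6, 2, 6, 2, 7)
  "61372" → prefix "613" already present; 2 new (7, 2)
  "612993" → prefix "612" already present; 3 new (9, 9, 3)
  "6198" → prefix "61" already present; 2 new (9, 8)
  "6180551323" → prefix "61" already present; 8 new (8, 0, 5, 5, 1, 3, 2, 3)
  "598286805" → prefix "59828" already present; 4 new (6, 8, 0, 5)
Total nodes = 8 + 10 + 4 + 8 + 4 + 10 + 3 + 2 + 5 + 7 + 2 + 3 + 2 + 8 + 4 = 80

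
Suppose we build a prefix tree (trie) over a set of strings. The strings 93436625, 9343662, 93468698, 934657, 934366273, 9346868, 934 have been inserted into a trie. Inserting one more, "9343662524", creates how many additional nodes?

The longest prefix of "9343662524" already in the trie is "93436625" (length 8).
Each of the 2 remaining characters creates one node.

2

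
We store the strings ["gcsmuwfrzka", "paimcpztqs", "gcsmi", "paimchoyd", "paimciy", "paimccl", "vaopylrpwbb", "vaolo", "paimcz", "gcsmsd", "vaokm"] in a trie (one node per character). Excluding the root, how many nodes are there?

48

Trace insertions, counting only characters that open a new branch:
  "gcsmuwfrzka" → 11 new (g, c, s, m, u, w, f, r, z, k, a)
  "paimcpztqs" → 10 new (p, a, i, m, c, p, z, t, q, s)
  "gcsmi" → prefix "gcsm" already present; 1 new (i)
  "paimchoyd" → prefix "paimc" already present; 4 new (h, o, y, d)
  "paimciy" → prefix "paimc" already present; 2 new (i, y)
  "paimccl" → prefix "paimc" already present; 2 new (c, l)
  "vaopylrpwbb" → 11 new (v, a, o, p, y, l, r, p, w, b, b)
  "vaolo" → prefix "vao" already present; 2 new (l, o)
  "paimcz" → prefix "paimc" already present; 1 new (z)
  "gcsmsd" → prefix "gcsm" already present; 2 new (s, d)
  "vaokm" → prefix "vao" already present; 2 new (k, m)
Total nodes = 11 + 10 + 1 + 4 + 2 + 2 + 11 + 2 + 1 + 2 + 2 = 48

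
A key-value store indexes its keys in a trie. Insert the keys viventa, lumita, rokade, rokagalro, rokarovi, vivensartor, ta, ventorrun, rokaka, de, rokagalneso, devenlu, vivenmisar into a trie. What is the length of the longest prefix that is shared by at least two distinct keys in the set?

7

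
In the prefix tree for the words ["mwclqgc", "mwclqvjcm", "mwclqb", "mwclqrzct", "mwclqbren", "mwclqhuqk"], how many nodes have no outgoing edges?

5

A leaf is a node with no children — equivalently, the end of a word that is not a proper prefix of any other stored word.
Those words: "mwclqbren", "mwclqgc", "mwclqhuqk", "mwclqrzct", "mwclqvjcm"
Leaf count: 5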